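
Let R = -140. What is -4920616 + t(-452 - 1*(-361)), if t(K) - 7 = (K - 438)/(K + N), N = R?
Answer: -1136660150/231 ≈ -4.9206e+6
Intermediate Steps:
N = -140
t(K) = 7 + (-438 + K)/(-140 + K) (t(K) = 7 + (K - 438)/(K - 140) = 7 + (-438 + K)/(-140 + K))
-4920616 + t(-452 - 1*(-361)) = -4920616 + 2*(-709 + 4*(-452 - 1*(-361)))/(-140 + (-452 - 1*(-361))) = -4920616 + 2*(-709 + 4*(-452 + 361))/(-140 + (-452 + 361)) = -4920616 + 2*(-709 + 4*(-91))/(-140 - 91) = -4920616 + 2*(-709 - 364)/(-231) = -4920616 + 2*(-1/231)*(-1073) = -4920616 + 2146/231 = -1136660150/231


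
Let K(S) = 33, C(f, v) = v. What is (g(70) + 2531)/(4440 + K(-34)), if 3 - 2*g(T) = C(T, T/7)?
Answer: 1685/2982 ≈ 0.56506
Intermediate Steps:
g(T) = 3/2 - T/14 (g(T) = 3/2 - T/(2*7) = 3/2 - T/14)
(g(70) + 2531)/(4440 + K(-34)) = ((3/2 - 1/14*70) + 2531)/(4440 + 33) = ((3/2 - 5) + 2531)/4473 = (-7/2 + 2531)*(1/4473) = (5055/2)*(1/4473) = 1685/2982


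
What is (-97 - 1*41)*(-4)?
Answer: 552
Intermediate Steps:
(-97 - 1*41)*(-4) = (-97 - 41)*(-4) = -138*(-4) = 552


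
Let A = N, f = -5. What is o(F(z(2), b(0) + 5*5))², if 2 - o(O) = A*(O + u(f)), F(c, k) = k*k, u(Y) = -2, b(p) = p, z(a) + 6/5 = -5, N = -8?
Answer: 24860196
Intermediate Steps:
z(a) = -31/5 (z(a) = -6/5 - 5 = -31/5)
A = -8
F(c, k) = k²
o(O) = -14 + 8*O (o(O) = 2 - (-8)*(O - 2) = 2 - (-8)*(-2 + O) = 2 - (16 - 8*O) = 2 + (-16 + 8*O) = -14 + 8*O)
o(F(z(2), b(0) + 5*5))² = (-14 + 8*(0 + 5*5)²)² = (-14 + 8*(0 + 25)²)² = (-14 + 8*25²)² = (-14 + 8*625)² = (-14 + 5000)² = 4986² = 24860196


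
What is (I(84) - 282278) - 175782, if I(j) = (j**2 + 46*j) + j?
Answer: -447056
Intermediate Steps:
I(j) = j**2 + 47*j
(I(84) - 282278) - 175782 = (84*(47 + 84) - 282278) - 175782 = (84*131 - 282278) - 175782 = (11004 - 282278) - 175782 = -271274 - 175782 = -447056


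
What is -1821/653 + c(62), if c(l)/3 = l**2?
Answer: 7528575/653 ≈ 11529.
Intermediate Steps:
c(l) = 3*l**2
-1821/653 + c(62) = -1821/653 + 3*62**2 = -1821*1/653 + 3*3844 = -1821/653 + 11532 = 7528575/653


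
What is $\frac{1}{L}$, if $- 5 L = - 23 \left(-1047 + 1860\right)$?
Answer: $\frac{5}{18699} \approx 0.00026739$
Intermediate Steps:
$L = \frac{18699}{5}$ ($L = - \frac{\left(-23\right) \left(-1047 + 1860\right)}{5} = - \frac{\left(-23\right) 813}{5} = \left(- \frac{1}{5}\right) \left(-18699\right) = \frac{18699}{5} \approx 3739.8$)
$\frac{1}{L} = \frac{1}{\frac{18699}{5}} = \frac{5}{18699}$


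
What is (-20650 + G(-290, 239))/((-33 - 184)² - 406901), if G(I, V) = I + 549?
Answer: 20391/359812 ≈ 0.056671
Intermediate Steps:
G(I, V) = 549 + I
(-20650 + G(-290, 239))/((-33 - 184)² - 406901) = (-20650 + (549 - 290))/((-33 - 184)² - 406901) = (-20650 + 259)/((-217)² - 406901) = -20391/(47089 - 406901) = -20391/(-359812) = -20391*(-1/359812) = 20391/359812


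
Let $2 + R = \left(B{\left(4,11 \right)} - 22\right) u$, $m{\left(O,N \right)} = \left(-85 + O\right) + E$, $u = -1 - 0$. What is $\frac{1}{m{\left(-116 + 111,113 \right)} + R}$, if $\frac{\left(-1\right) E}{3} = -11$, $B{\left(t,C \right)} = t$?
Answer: $- \frac{1}{41} \approx -0.02439$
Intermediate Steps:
$E = 33$ ($E = \left(-3\right) \left(-11\right) = 33$)
$u = -1$ ($u = -1 + 0 = -1$)
$m{\left(O,N \right)} = -52 + O$ ($m{\left(O,N \right)} = \left(-85 + O\right) + 33 = -52 + O$)
$R = 16$ ($R = -2 + \left(4 - 22\right) \left(-1\right) = -2 - -18 = -2 + 18 = 16$)
$\frac{1}{m{\left(-116 + 111,113 \right)} + R} = \frac{1}{\left(-52 + \left(-116 + 111\right)\right) + 16} = \frac{1}{\left(-52 - 5\right) + 16} = \frac{1}{-57 + 16} = \frac{1}{-41} = - \frac{1}{41}$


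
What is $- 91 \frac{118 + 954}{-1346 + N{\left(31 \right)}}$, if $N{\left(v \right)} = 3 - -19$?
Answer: $\frac{24388}{331} \approx 73.68$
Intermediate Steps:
$N{\left(v \right)} = 22$ ($N{\left(v \right)} = 3 + 19 = 22$)
$- 91 \frac{118 + 954}{-1346 + N{\left(31 \right)}} = - 91 \frac{118 + 954}{-1346 + 22} = - 91 \frac{1072}{-1324} = - 91 \cdot 1072 \left(- \frac{1}{1324}\right) = \left(-91\right) \left(- \frac{268}{331}\right) = \frac{24388}{331}$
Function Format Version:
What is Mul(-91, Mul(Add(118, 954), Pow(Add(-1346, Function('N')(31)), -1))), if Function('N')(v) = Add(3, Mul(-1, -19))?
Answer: Rational(24388, 331) ≈ 73.680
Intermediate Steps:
Function('N')(v) = 22 (Function('N')(v) = Add(3, 19) = 22)
Mul(-91, Mul(Add(118, 954), Pow(Add(-1346, Function('N')(31)), -1))) = Mul(-91, Mul(Add(118, 954), Pow(Add(-1346, 22), -1))) = Mul(-91, Mul(1072, Pow(-1324, -1))) = Mul(-91, Mul(1072, Rational(-1, 1324))) = Mul(-91, Rational(-268, 331)) = Rational(24388, 331)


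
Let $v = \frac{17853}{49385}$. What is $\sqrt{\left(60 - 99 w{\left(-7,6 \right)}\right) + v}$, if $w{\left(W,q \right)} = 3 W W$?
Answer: $\frac{6 i \sqrt{981827234570}}{49385} \approx 120.39 i$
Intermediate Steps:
$w{\left(W,q \right)} = 3 W^{2}$
$v = \frac{17853}{49385}$ ($v = 17853 \cdot \frac{1}{49385} = \frac{17853}{49385} \approx 0.36151$)
$\sqrt{\left(60 - 99 w{\left(-7,6 \right)}\right) + v} = \sqrt{\left(60 - 99 \cdot 3 \left(-7\right)^{2}\right) + \frac{17853}{49385}} = \sqrt{\left(60 - 99 \cdot 3 \cdot 49\right) + \frac{17853}{49385}} = \sqrt{\left(60 - 14553\right) + \frac{17853}{49385}} = \sqrt{-14493 + \frac{17853}{49385}} = \sqrt{- \frac{715718952}{49385}} = \frac{6 i \sqrt{981827234570}}{49385}$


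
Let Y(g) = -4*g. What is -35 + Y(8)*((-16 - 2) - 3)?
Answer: 637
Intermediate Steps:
-35 + Y(8)*((-16 - 2) - 3) = -35 + (-4*8)*((-16 - 2) - 3) = -35 - 32*(-18 - 3) = -35 - 32*(-21) = -35 + 672 = 637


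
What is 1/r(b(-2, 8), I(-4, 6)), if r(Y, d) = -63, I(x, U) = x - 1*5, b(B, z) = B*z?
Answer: -1/63 ≈ -0.015873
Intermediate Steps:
I(x, U) = -5 + x (I(x, U) = x - 5 = -5 + x)
1/r(b(-2, 8), I(-4, 6)) = 1/(-63) = -1/63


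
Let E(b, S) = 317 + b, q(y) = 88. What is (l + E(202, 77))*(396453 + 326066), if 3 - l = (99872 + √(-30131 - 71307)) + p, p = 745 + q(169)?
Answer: -72384120977 - 722519*I*√101438 ≈ -7.2384e+10 - 2.3012e+8*I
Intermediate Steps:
p = 833 (p = 745 + 88 = 833)
l = -100702 - I*√101438 (l = 3 - ((99872 + √(-30131 - 71307)) + 833) = 3 - ((99872 + √(-101438)) + 833) = 3 - ((99872 + I*√101438) + 833) = 3 - (100705 + I*√101438) = 3 + (-100705 - I*√101438) = -100702 - I*√101438 ≈ -1.007e+5 - 318.49*I)
(l + E(202, 77))*(396453 + 326066) = ((-100702 - I*√101438) + (317 + 202))*(396453 + 326066) = ((-100702 - I*√101438) + 519)*722519 = (-100183 - I*√101438)*722519 = -72384120977 - 722519*I*√101438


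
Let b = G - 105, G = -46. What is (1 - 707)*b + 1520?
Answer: 108126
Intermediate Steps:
b = -151 (b = -46 - 105 = -151)
(1 - 707)*b + 1520 = (1 - 707)*(-151) + 1520 = -706*(-151) + 1520 = 106606 + 1520 = 108126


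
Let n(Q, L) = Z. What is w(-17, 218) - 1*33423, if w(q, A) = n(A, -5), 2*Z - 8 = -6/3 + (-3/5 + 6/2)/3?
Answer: -167098/5 ≈ -33420.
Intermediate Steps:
Z = 17/5 (Z = 4 + (-6/3 + (-3/5 + 6/2)/3)/2 = 4 + (-6*⅓ + (-3*⅕ + 6*(½))*(⅓))/2 = 4 + (-2 + (-⅗ + 3)*(⅓))/2 = 4 + (-2 + (12/5)*(⅓))/2 = 4 + (-2 + ⅘)/2 = 4 + (½)*(-6/5) = 4 - ⅗ = 17/5 ≈ 3.4000)
n(Q, L) = 17/5
w(q, A) = 17/5
w(-17, 218) - 1*33423 = 17/5 - 1*33423 = 17/5 - 33423 = -167098/5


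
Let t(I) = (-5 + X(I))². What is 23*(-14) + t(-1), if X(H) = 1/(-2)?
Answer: -1167/4 ≈ -291.75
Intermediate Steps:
X(H) = -½
t(I) = 121/4 (t(I) = (-5 - ½)² = (-11/2)² = 121/4)
23*(-14) + t(-1) = 23*(-14) + 121/4 = -322 + 121/4 = -1167/4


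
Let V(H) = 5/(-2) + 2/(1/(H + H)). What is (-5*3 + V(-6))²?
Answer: 6889/4 ≈ 1722.3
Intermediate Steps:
V(H) = -5/2 + 4*H (V(H) = 5*(-½) + 2/(1/(2*H)) = -5/2 + 2/((1/(2*H))) = -5/2 + 2*(2*H) = -5/2 + 4*H)
(-5*3 + V(-6))² = (-5*3 + (-5/2 + 4*(-6)))² = (-15 + (-5/2 - 24))² = (-15 - 53/2)² = (-83/2)² = 6889/4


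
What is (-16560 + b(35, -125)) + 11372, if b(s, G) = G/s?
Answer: -36341/7 ≈ -5191.6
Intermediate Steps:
(-16560 + b(35, -125)) + 11372 = (-16560 - 125/35) + 11372 = (-16560 - 125*1/35) + 11372 = (-16560 - 25/7) + 11372 = -115945/7 + 11372 = -36341/7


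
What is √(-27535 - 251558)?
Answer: I*√279093 ≈ 528.29*I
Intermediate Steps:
√(-27535 - 251558) = √(-279093) = I*√279093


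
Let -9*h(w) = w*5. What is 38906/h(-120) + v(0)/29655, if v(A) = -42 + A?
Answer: 115375463/197700 ≈ 583.59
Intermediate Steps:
h(w) = -5*w/9 (h(w) = -w*5/9 = -5*w/9)
38906/h(-120) + v(0)/29655 = 38906/((-5/9*(-120))) + (-42 + 0)/29655 = 38906/(200/3) - 42*1/29655 = 38906*(3/200) - 14/9885 = 58359/100 - 14/9885 = 115375463/197700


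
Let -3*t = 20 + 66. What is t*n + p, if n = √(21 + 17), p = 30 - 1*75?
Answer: -45 - 86*√38/3 ≈ -221.71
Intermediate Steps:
p = -45 (p = 30 - 75 = -45)
n = √38 ≈ 6.1644
t = -86/3 (t = -(20 + 66)/3 = -⅓*86 = -86/3 ≈ -28.667)
t*n + p = -86*√38/3 - 45 = -45 - 86*√38/3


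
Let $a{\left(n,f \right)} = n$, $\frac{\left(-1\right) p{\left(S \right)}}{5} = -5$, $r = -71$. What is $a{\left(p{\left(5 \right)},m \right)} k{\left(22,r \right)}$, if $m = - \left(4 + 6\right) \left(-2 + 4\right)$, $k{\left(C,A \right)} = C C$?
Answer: $12100$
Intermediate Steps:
$p{\left(S \right)} = 25$ ($p{\left(S \right)} = \left(-5\right) \left(-5\right) = 25$)
$k{\left(C,A \right)} = C^{2}$
$m = -20$ ($m = - 10 \cdot 2 = \left(-1\right) 20 = -20$)
$a{\left(p{\left(5 \right)},m \right)} k{\left(22,r \right)} = 25 \cdot 22^{2} = 25 \cdot 484 = 12100$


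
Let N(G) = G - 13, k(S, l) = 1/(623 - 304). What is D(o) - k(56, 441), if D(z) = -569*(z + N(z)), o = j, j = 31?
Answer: -8894040/319 ≈ -27881.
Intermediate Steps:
k(S, l) = 1/319
o = 31
N(G) = -13 + G
D(z) = 7397 - 1138*z (D(z) = -569*(z + (-13 + z)) = -569*(-13 + 2*z) = 7397 - 1138*z)
D(o) - k(56, 441) = (7397 - 1138*31) - 1*1/319 = (7397 - 35278) - 1/319 = -27881 - 1/319 = -8894040/319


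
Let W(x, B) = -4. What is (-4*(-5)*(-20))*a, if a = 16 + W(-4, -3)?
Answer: -4800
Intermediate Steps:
a = 12 (a = 16 - 4 = 12)
(-4*(-5)*(-20))*a = (-4*(-5)*(-20))*12 = (20*(-20))*12 = -400*12 = -4800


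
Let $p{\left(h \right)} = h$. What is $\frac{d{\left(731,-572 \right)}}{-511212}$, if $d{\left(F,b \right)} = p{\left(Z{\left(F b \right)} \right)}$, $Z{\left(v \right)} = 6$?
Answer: $- \frac{1}{85202} \approx -1.1737 \cdot 10^{-5}$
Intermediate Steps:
$d{\left(F,b \right)} = 6$
$\frac{d{\left(731,-572 \right)}}{-511212} = \frac{6}{-511212} = 6 \left(- \frac{1}{511212}\right) = - \frac{1}{85202}$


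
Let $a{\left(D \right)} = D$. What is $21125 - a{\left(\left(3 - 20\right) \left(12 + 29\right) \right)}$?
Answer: $21822$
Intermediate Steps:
$21125 - a{\left(\left(3 - 20\right) \left(12 + 29\right) \right)} = 21125 - \left(3 - 20\right) \left(12 + 29\right) = 21125 - \left(-17\right) 41 = 21125 - -697 = 21125 + 697 = 21822$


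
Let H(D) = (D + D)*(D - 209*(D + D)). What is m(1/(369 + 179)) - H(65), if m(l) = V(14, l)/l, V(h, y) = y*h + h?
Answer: 3531336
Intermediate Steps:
V(h, y) = h + h*y (V(h, y) = h*y + h = h + h*y)
H(D) = -834*D² (H(D) = (2*D)*(D - 418*D) = (2*D)*(-417*D) = -834*D²)
m(l) = (14 + 14*l)/l (m(l) = (14*(1 + l))/l = (14 + 14*l)/l)
m(1/(369 + 179)) - H(65) = (14 + 14/(1/(369 + 179))) - (-834)*65² = (14 + 14/(1/548)) - (-834)*4225 = (14 + 14/(1/548)) - 1*(-3523650) = (14 + 14*548) + 3523650 = (14 + 7672) + 3523650 = 7686 + 3523650 = 3531336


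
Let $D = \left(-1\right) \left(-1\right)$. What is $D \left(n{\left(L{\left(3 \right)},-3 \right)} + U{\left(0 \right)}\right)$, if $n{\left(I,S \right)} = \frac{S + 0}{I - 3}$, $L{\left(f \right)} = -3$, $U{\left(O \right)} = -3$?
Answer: $- \frac{5}{2} \approx -2.5$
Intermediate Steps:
$D = 1$
$n{\left(I,S \right)} = \frac{S}{-3 + I}$
$D \left(n{\left(L{\left(3 \right)},-3 \right)} + U{\left(0 \right)}\right) = 1 \left(- \frac{3}{-3 - 3} - 3\right) = 1 \left(- \frac{3}{-6} - 3\right) = 1 \left(\left(-3\right) \left(- \frac{1}{6}\right) - 3\right) = 1 \left(\frac{1}{2} - 3\right) = 1 \left(- \frac{5}{2}\right) = - \frac{5}{2}$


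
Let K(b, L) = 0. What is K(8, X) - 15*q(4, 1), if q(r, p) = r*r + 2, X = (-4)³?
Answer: -270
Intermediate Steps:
X = -64
q(r, p) = 2 + r² (q(r, p) = r² + 2 = 2 + r²)
K(8, X) - 15*q(4, 1) = 0 - 15*(2 + 4²) = 0 - 15*(2 + 16) = 0 - 15*18 = 0 - 270 = -270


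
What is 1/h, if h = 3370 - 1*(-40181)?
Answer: 1/43551 ≈ 2.2962e-5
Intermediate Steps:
h = 43551 (h = 3370 + 40181 = 43551)
1/h = 1/43551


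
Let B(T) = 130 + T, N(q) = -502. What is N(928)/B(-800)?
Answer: 251/335 ≈ 0.74925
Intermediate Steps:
N(928)/B(-800) = -502/(130 - 800) = -502/(-670) = -502*(-1/670) = 251/335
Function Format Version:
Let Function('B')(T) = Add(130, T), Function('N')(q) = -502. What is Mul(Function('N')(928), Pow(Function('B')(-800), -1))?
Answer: Rational(251, 335) ≈ 0.74925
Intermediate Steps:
Mul(Function('N')(928), Pow(Function('B')(-800), -1)) = Mul(-502, Pow(Add(130, -800), -1)) = Mul(-502, Pow(-670, -1)) = Mul(-502, Rational(-1, 670)) = Rational(251, 335)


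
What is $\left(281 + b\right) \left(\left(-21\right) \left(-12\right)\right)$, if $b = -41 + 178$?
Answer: $105336$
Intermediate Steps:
$b = 137$
$\left(281 + b\right) \left(\left(-21\right) \left(-12\right)\right) = \left(281 + 137\right) \left(\left(-21\right) \left(-12\right)\right) = 418 \cdot 252 = 105336$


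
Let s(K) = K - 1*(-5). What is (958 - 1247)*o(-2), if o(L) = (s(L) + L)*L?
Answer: 578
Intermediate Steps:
s(K) = 5 + K (s(K) = K + 5 = 5 + K)
o(L) = L*(5 + 2*L) (o(L) = ((5 + L) + L)*L = (5 + 2*L)*L = L*(5 + 2*L))
(958 - 1247)*o(-2) = (958 - 1247)*(-2*(5 + 2*(-2))) = -(-578)*(5 - 4) = -(-578) = -289*(-2) = 578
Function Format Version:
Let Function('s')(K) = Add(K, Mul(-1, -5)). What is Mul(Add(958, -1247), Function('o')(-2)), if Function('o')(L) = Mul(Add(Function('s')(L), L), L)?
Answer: 578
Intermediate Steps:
Function('s')(K) = Add(5, K) (Function('s')(K) = Add(K, 5) = Add(5, K))
Function('o')(L) = Mul(L, Add(5, Mul(2, L))) (Function('o')(L) = Mul(Add(Add(5, L), L), L) = Mul(Add(5, Mul(2, L)), L) = Mul(L, Add(5, Mul(2, L))))
Mul(Add(958, -1247), Function('o')(-2)) = Mul(Add(958, -1247), Mul(-2, Add(5, Mul(2, -2)))) = Mul(-289, Mul(-2, Add(5, -4))) = Mul(-289, Mul(-2, 1)) = Mul(-289, -2) = 578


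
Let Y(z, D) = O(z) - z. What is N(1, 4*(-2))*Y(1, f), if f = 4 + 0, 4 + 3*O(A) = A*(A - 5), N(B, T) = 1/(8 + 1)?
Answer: -11/27 ≈ -0.40741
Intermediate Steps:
N(B, T) = ⅑ (N(B, T) = 1/9 = ⅑)
O(A) = -4/3 + A*(-5 + A)/3 (O(A) = -4/3 + (A*(A - 5))/3 = -4/3 + (A*(-5 + A))/3 = -4/3 + A*(-5 + A)/3)
f = 4
Y(z, D) = -4/3 - 8*z/3 + z²/3 (Y(z, D) = (-4/3 - 5*z/3 + z²/3) - z = -4/3 - 8*z/3 + z²/3)
N(1, 4*(-2))*Y(1, f) = (-4/3 - 8/3*1 + (⅓)*1²)/9 = (-4/3 - 8/3 + (⅓)*1)/9 = (-4/3 - 8/3 + ⅓)/9 = (⅑)*(-11/3) = -11/27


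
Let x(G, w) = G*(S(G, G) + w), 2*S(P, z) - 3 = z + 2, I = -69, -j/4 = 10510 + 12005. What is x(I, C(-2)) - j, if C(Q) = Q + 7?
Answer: 91923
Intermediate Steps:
j = -90060 (j = -4*(10510 + 12005) = -4*22515 = -90060)
C(Q) = 7 + Q
S(P, z) = 5/2 + z/2 (S(P, z) = 3/2 + (z + 2)/2 = 3/2 + (2 + z)/2 = 3/2 + (1 + z/2) = 5/2 + z/2)
x(G, w) = G*(5/2 + w + G/2) (x(G, w) = G*((5/2 + G/2) + w) = G*(5/2 + w + G/2))
x(I, C(-2)) - j = (½)*(-69)*(5 - 69 + 2*(7 - 2)) - 1*(-90060) = (½)*(-69)*(5 - 69 + 2*5) + 90060 = (½)*(-69)*(5 - 69 + 10) + 90060 = (½)*(-69)*(-54) + 90060 = 1863 + 90060 = 91923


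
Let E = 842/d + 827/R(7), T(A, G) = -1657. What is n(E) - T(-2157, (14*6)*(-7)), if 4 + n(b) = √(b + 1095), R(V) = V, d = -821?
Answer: 1653 + √40033820386/5747 ≈ 1687.8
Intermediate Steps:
E = 673073/5747 (E = 842/(-821) + 827/7 = 842*(-1/821) + 827*(⅐) = -842/821 + 827/7 = 673073/5747 ≈ 117.12)
n(b) = -4 + √(1095 + b) (n(b) = -4 + √(b + 1095) = -4 + √(1095 + b))
n(E) - T(-2157, (14*6)*(-7)) = (-4 + √(1095 + 673073/5747)) - 1*(-1657) = (-4 + √(6966038/5747)) + 1657 = (-4 + √40033820386/5747) + 1657 = 1653 + √40033820386/5747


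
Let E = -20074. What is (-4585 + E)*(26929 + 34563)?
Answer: -1516331228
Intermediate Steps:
(-4585 + E)*(26929 + 34563) = (-4585 - 20074)*(26929 + 34563) = -24659*61492 = -1516331228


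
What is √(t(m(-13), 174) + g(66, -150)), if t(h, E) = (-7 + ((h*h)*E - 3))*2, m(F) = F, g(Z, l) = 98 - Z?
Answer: 6*√1634 ≈ 242.54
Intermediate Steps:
t(h, E) = -20 + 2*E*h² (t(h, E) = (-7 + (h²*E - 3))*2 = (-7 + (E*h² - 3))*2 = (-7 + (-3 + E*h²))*2 = (-10 + E*h²)*2 = -20 + 2*E*h²)
√(t(m(-13), 174) + g(66, -150)) = √((-20 + 2*174*(-13)²) + (98 - 1*66)) = √((-20 + 2*174*169) + (98 - 66)) = √((-20 + 58812) + 32) = √(58792 + 32) = √58824 = 6*√1634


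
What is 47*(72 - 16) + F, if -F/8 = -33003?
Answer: 266656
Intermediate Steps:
F = 264024 (F = -8*(-33003) = 264024)
47*(72 - 16) + F = 47*(72 - 16) + 264024 = 47*56 + 264024 = 2632 + 264024 = 266656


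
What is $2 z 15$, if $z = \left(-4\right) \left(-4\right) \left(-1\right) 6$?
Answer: $-2880$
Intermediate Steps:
$z = -96$ ($z = 16 \left(-1\right) 6 = \left(-16\right) 6 = -96$)
$2 z 15 = 2 \left(-96\right) 15 = \left(-192\right) 15 = -2880$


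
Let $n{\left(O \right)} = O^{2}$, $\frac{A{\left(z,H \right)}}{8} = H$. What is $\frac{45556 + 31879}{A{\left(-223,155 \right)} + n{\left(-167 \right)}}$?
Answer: $\frac{77435}{29129} \approx 2.6583$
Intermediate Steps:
$A{\left(z,H \right)} = 8 H$
$\frac{45556 + 31879}{A{\left(-223,155 \right)} + n{\left(-167 \right)}} = \frac{45556 + 31879}{8 \cdot 155 + \left(-167\right)^{2}} = \frac{77435}{1240 + 27889} = \frac{77435}{29129}$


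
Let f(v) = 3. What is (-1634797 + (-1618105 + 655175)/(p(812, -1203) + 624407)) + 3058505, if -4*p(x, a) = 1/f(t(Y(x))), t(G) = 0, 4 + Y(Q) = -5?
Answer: 10667665915004/7492883 ≈ 1.4237e+6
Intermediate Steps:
Y(Q) = -9 (Y(Q) = -4 - 5 = -9)
p(x, a) = -1/12 (p(x, a) = -1/4/3 = -1/4*1/3 = -1/12)
(-1634797 + (-1618105 + 655175)/(p(812, -1203) + 624407)) + 3058505 = (-1634797 + (-1618105 + 655175)/(-1/12 + 624407)) + 3058505 = (-1634797 - 962930/7492883/12) + 3058505 = (-1634797 - 962930*12/7492883) + 3058505 = (-1634797 - 11555160/7492883) + 3058505 = -12249354204911/7492883 + 3058505 = 10667665915004/7492883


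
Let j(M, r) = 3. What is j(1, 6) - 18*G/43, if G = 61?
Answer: -969/43 ≈ -22.535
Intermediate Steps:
j(1, 6) - 18*G/43 = 3 - 1098/43 = -969/43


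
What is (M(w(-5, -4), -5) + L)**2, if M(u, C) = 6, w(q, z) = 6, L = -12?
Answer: 36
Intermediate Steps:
(M(w(-5, -4), -5) + L)**2 = (6 - 12)**2 = (-6)**2 = 36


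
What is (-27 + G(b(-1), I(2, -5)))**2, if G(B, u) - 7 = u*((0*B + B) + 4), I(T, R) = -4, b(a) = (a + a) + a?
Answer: 576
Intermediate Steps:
b(a) = 3*a (b(a) = 2*a + a = 3*a)
G(B, u) = 7 + u*(4 + B) (G(B, u) = 7 + u*((0*B + B) + 4) = 7 + u*((0 + B) + 4) = 7 + u*(B + 4) = 7 + u*(4 + B))
(-27 + G(b(-1), I(2, -5)))**2 = (-27 + (7 + 4*(-4) + (3*(-1))*(-4)))**2 = (-27 + (7 - 16 - 3*(-4)))**2 = (-27 + (7 - 16 + 12))**2 = (-27 + 3)**2 = (-24)**2 = 576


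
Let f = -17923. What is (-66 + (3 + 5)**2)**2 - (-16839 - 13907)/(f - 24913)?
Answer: 70299/21418 ≈ 3.2822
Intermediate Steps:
(-66 + (3 + 5)**2)**2 - (-16839 - 13907)/(f - 24913) = (-66 + (3 + 5)**2)**2 - (-16839 - 13907)/(-17923 - 24913) = (-66 + 8**2)**2 - (-30746)/(-42836) = (-66 + 64)**2 - (-30746)*(-1)/42836 = (-2)**2 - 1*15373/21418 = 4 - 15373/21418 = 70299/21418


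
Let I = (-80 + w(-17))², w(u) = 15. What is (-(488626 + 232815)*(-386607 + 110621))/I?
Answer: 199107615826/4225 ≈ 4.7126e+7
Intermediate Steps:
I = 4225 (I = (-80 + 15)² = (-65)² = 4225)
(-(488626 + 232815)*(-386607 + 110621))/I = -(488626 + 232815)*(-386607 + 110621)/4225 = -721441*(-275986)*(1/4225) = -1*(-199107615826)*(1/4225) = 199107615826*(1/4225) = 199107615826/4225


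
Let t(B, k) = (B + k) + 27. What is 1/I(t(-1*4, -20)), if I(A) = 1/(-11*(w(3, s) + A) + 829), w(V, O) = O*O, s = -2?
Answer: 752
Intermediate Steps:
w(V, O) = O**2
t(B, k) = 27 + B + k
I(A) = 1/(785 - 11*A) (I(A) = 1/(-11*((-2)**2 + A) + 829) = 1/(-11*(4 + A) + 829) = 1/((-44 - 11*A) + 829) = 1/(785 - 11*A))
1/I(t(-1*4, -20)) = 1/(-1/(-785 + 11*(27 - 1*4 - 20))) = 1/(-1/(-785 + 11*(27 - 4 - 20))) = 1/(-1/(-785 + 11*3)) = 1/(-1/(-785 + 33)) = 1/(-1/(-752)) = 1/(-1*(-1/752)) = 1/(1/752) = 752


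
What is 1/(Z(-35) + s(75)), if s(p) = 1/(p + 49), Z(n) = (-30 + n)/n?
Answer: 868/1619 ≈ 0.53613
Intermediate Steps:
Z(n) = (-30 + n)/n
s(p) = 1/(49 + p)
1/(Z(-35) + s(75)) = 1/((-30 - 35)/(-35) + 1/(49 + 75)) = 1/(-1/35*(-65) + 1/124) = 1/(13/7 + 1/124) = 1/(1619/868) = 868/1619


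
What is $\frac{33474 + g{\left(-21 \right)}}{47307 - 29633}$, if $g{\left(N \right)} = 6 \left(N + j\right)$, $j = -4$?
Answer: $\frac{16662}{8837} \approx 1.8855$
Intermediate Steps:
$g{\left(N \right)} = -24 + 6 N$ ($g{\left(N \right)} = 6 \left(N - 4\right) = 6 \left(-4 + N\right) = -24 + 6 N$)
$\frac{33474 + g{\left(-21 \right)}}{47307 - 29633} = \frac{33474 + \left(-24 + 6 \left(-21\right)\right)}{47307 - 29633} = \frac{33474 - 150}{17674} = \left(33474 - 150\right) \frac{1}{17674} = 33324 \cdot \frac{1}{17674} = \frac{16662}{8837}$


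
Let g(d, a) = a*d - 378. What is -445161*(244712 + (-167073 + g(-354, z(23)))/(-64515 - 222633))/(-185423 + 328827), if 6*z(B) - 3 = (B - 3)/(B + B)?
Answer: -119910107787014467/157849658536 ≈ -7.5965e+5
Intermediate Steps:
z(B) = 1/2 + (-3 + B)/(12*B) (z(B) = 1/2 + ((B - 3)/(B + B))/6 = 1/2 + ((-3 + B)/((2*B)))/6 = 1/2 + ((-3 + B)*(1/(2*B)))/6 = 1/2 + ((-3 + B)/(2*B))/6 = 1/2 + (-3 + B)/(12*B))
g(d, a) = -378 + a*d
-445161*(244712 + (-167073 + g(-354, z(23)))/(-64515 - 222633))/(-185423 + 328827) = -445161*(244712 + (-167073 + (-378 + ((1/12)*(-3 + 7*23)/23)*(-354)))/(-64515 - 222633))/(-185423 + 328827) = -445161/(143404/(244712 + (-167073 + (-378 + ((1/12)*(1/23)*(-3 + 161))*(-354)))/(-287148))) = -445161/(143404/(244712 + (-167073 + (-378 + ((1/12)*(1/23)*158)*(-354)))*(-1/287148))) = -445161/(143404/(244712 + (-167073 + (-378 + (79/138)*(-354)))*(-1/287148))) = -445161/(143404/(244712 + (-167073 + (-378 - 4661/23))*(-1/287148))) = -445161/(143404/(244712 + (-167073 - 13355/23)*(-1/287148))) = -445161/(143404/(244712 - 3856034/23*(-1/287148))) = -445161/(143404/(244712 + 1928017/3302202)) = -445161/(143404/(808090383841/3302202)) = -445161/(143404*(3302202/808090383841)) = -445161/473548975608/808090383841 = -445161*808090383841/473548975608 = -119910107787014467/157849658536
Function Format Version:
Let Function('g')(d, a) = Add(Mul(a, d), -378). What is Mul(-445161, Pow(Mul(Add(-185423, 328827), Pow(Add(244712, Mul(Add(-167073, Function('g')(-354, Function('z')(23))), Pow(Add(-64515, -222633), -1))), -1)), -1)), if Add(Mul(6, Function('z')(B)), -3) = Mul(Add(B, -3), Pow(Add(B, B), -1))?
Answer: Rational(-119910107787014467, 157849658536) ≈ -7.5965e+5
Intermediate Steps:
Function('z')(B) = Add(Rational(1, 2), Mul(Rational(1, 12), Pow(B, -1), Add(-3, B))) (Function('z')(B) = Add(Rational(1, 2), Mul(Rational(1, 6), Mul(Add(B, -3), Pow(Add(B, B), -1)))) = Add(Rational(1, 2), Mul(Rational(1, 6), Mul(Add(-3, B), Pow(Mul(2, B), -1)))) = Add(Rational(1, 2), Mul(Rational(1, 6), Mul(Add(-3, B), Mul(Rational(1, 2), Pow(B, -1))))) = Add(Rational(1, 2), Mul(Rational(1, 6), Mul(Rational(1, 2), Pow(B, -1), Add(-3, B)))) = Add(Rational(1, 2), Mul(Rational(1, 12), Pow(B, -1), Add(-3, B))))
Function('g')(d, a) = Add(-378, Mul(a, d))
Mul(-445161, Pow(Mul(Add(-185423, 328827), Pow(Add(244712, Mul(Add(-167073, Function('g')(-354, Function('z')(23))), Pow(Add(-64515, -222633), -1))), -1)), -1)) = Mul(-445161, Pow(Mul(Add(-185423, 328827), Pow(Add(244712, Mul(Add(-167073, Add(-378, Mul(Mul(Rational(1, 12), Pow(23, -1), Add(-3, Mul(7, 23))), -354))), Pow(Add(-64515, -222633), -1))), -1)), -1)) = Mul(-445161, Pow(Mul(143404, Pow(Add(244712, Mul(Add(-167073, Add(-378, Mul(Mul(Rational(1, 12), Rational(1, 23), Add(-3, 161)), -354))), Pow(-287148, -1))), -1)), -1)) = Mul(-445161, Pow(Mul(143404, Pow(Add(244712, Mul(Add(-167073, Add(-378, Mul(Mul(Rational(1, 12), Rational(1, 23), 158), -354))), Rational(-1, 287148))), -1)), -1)) = Mul(-445161, Pow(Mul(143404, Pow(Add(244712, Mul(Add(-167073, Add(-378, Mul(Rational(79, 138), -354))), Rational(-1, 287148))), -1)), -1)) = Mul(-445161, Pow(Mul(143404, Pow(Add(244712, Mul(Add(-167073, Add(-378, Rational(-4661, 23))), Rational(-1, 287148))), -1)), -1)) = Mul(-445161, Pow(Mul(143404, Pow(Add(244712, Mul(Add(-167073, Rational(-13355, 23)), Rational(-1, 287148))), -1)), -1)) = Mul(-445161, Pow(Mul(143404, Pow(Add(244712, Mul(Rational(-3856034, 23), Rational(-1, 287148))), -1)), -1)) = Mul(-445161, Pow(Mul(143404, Pow(Add(244712, Rational(1928017, 3302202)), -1)), -1)) = Mul(-445161, Pow(Mul(143404, Pow(Rational(808090383841, 3302202), -1)), -1)) = Mul(-445161, Pow(Mul(143404, Rational(3302202, 808090383841)), -1)) = Mul(-445161, Pow(Rational(473548975608, 808090383841), -1)) = Mul(-445161, Rational(808090383841, 473548975608)) = Rational(-119910107787014467, 157849658536)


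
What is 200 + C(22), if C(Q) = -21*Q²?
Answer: -9964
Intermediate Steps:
200 + C(22) = 200 - 21*22² = 200 - 21*484 = 200 - 10164 = -9964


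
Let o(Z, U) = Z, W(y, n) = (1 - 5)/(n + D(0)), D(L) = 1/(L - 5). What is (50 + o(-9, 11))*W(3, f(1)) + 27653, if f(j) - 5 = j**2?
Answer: 801117/29 ≈ 27625.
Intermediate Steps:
D(L) = 1/(-5 + L)
f(j) = 5 + j**2
W(y, n) = -4/(-1/5 + n) (W(y, n) = (1 - 5)/(n + 1/(-5 + 0)) = -4/(n + 1/(-5)) = -4/(n - 1/5) = -4/(-1/5 + n))
(50 + o(-9, 11))*W(3, f(1)) + 27653 = (50 - 9)*(-20/(-1 + 5*(5 + 1**2))) + 27653 = 41*(-20/(-1 + 5*(5 + 1))) + 27653 = 41*(-20/(-1 + 5*6)) + 27653 = 41*(-20/(-1 + 30)) + 27653 = 41*(-20/29) + 27653 = -820/29 + 27653 = 801117/29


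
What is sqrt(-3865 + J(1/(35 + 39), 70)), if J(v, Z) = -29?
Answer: I*sqrt(3894) ≈ 62.402*I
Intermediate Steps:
sqrt(-3865 + J(1/(35 + 39), 70)) = sqrt(-3865 - 29) = sqrt(-3894) = I*sqrt(3894)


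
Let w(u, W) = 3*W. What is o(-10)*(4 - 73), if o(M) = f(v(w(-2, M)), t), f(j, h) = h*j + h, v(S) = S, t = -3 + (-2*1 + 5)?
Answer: 0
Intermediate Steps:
t = 0 (t = -3 + (-2 + 5) = -3 + 3 = 0)
f(j, h) = h + h*j
o(M) = 0 (o(M) = 0*(1 + 3*M) = 0)
o(-10)*(4 - 73) = 0*(4 - 73) = 0*(-69) = 0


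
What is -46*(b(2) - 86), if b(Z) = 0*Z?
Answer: 3956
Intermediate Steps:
b(Z) = 0
-46*(b(2) - 86) = -46*(0 - 86) = -46*(-86) = 3956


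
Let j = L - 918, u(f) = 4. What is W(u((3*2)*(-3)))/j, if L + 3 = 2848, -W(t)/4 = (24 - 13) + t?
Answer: -60/1927 ≈ -0.031136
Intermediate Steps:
W(t) = -44 - 4*t (W(t) = -4*((24 - 13) + t) = -4*(11 + t) = -44 - 4*t)
L = 2845 (L = -3 + 2848 = 2845)
j = 1927 (j = 2845 - 918 = 1927)
W(u((3*2)*(-3)))/j = (-44 - 4*4)/1927 = (-44 - 16)*(1/1927) = -60*1/1927 = -60/1927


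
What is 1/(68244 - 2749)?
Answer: 1/65495 ≈ 1.5268e-5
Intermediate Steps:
1/(68244 - 2749) = 1/65495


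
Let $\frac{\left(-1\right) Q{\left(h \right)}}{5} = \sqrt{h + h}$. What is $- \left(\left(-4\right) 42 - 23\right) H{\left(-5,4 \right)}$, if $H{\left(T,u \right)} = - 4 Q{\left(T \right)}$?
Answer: $3820 i \sqrt{10} \approx 12080.0 i$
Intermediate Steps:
$Q{\left(h \right)} = - 5 \sqrt{2} \sqrt{h}$ ($Q{\left(h \right)} = - 5 \sqrt{h + h} = - 5 \sqrt{2 h} = - 5 \sqrt{2} \sqrt{h}$)
$H{\left(T,u \right)} = 20 \sqrt{2} \sqrt{T}$ ($H{\left(T,u \right)} = - 4 \left(- 5 \sqrt{2} \sqrt{T}\right) = 20 \sqrt{2} \sqrt{T}$)
$- \left(\left(-4\right) 42 - 23\right) H{\left(-5,4 \right)} = - \left(\left(-4\right) 42 - 23\right) 20 \sqrt{2} \sqrt{-5} = - \left(-168 - 23\right) 20 \sqrt{2} i \sqrt{5} = - \left(-191\right) 20 i \sqrt{10} = - \left(-3820\right) i \sqrt{10} = 3820 i \sqrt{10}$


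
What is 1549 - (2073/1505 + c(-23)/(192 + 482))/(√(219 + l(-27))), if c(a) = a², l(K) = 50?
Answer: 1549 - 2193347*√269/272865530 ≈ 1548.9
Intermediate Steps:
1549 - (2073/1505 + c(-23)/(192 + 482))/(√(219 + l(-27))) = 1549 - (2073/1505 + (-23)²/(192 + 482))/(√(219 + 50)) = 1549 - (2073*(1/1505) + 529/674)/(√269) = 1549 - (2073/1505 + 529*(1/674))*√269/269 = 1549 - (2073/1505 + 529/674)*√269/269 = 1549 - 2193347*√269/269/1014370 = 1549 - 2193347*√269/272865530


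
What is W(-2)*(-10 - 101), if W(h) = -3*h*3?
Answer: -1998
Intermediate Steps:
W(h) = -9*h
W(-2)*(-10 - 101) = (-9*(-2))*(-10 - 101) = 18*(-111) = -1998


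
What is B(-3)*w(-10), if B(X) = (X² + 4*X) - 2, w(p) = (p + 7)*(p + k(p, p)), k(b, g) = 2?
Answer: -120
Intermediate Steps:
w(p) = (2 + p)*(7 + p) (w(p) = (p + 7)*(p + 2) = (7 + p)*(2 + p) = (2 + p)*(7 + p))
B(X) = -2 + X² + 4*X
B(-3)*w(-10) = (-2 + (-3)² + 4*(-3))*(14 + (-10)² + 9*(-10)) = (-2 + 9 - 12)*(14 + 100 - 90) = -5*24 = -120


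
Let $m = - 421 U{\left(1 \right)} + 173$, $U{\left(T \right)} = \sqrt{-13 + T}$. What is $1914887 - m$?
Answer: $1914714 + 842 i \sqrt{3} \approx 1.9147 \cdot 10^{6} + 1458.4 i$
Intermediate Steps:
$m = 173 - 842 i \sqrt{3}$ ($m = - 421 \sqrt{-13 + 1} + 173 = - 421 \sqrt{-12} + 173 = - 421 \cdot 2 i \sqrt{3} + 173 = - 842 i \sqrt{3} + 173 = 173 - 842 i \sqrt{3} \approx 173.0 - 1458.4 i$)
$1914887 - m = 1914887 - \left(173 - 842 i \sqrt{3}\right) = 1914714 + 842 i \sqrt{3}$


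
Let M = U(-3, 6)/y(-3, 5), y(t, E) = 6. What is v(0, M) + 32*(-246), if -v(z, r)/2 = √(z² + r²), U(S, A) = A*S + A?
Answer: -7876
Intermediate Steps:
U(S, A) = A + A*S
M = -2 (M = (6*(1 - 3))/6 = (6*(-2))*(⅙) = -12*⅙ = -2)
v(z, r) = -2*√(r² + z²) (v(z, r) = -2*√(z² + r²) = -2*√(r² + z²))
v(0, M) + 32*(-246) = -2*√((-2)² + 0²) + 32*(-246) = -2*√(4 + 0) - 7872 = -2*√4 - 7872 = -2*2 - 7872 = -4 - 7872 = -7876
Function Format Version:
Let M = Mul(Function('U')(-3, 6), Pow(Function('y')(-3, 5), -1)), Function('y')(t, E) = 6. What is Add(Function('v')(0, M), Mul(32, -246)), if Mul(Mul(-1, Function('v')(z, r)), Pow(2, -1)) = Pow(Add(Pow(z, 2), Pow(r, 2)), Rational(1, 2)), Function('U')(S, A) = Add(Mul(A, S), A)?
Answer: -7876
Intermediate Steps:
Function('U')(S, A) = Add(A, Mul(A, S))
M = -2 (M = Mul(Mul(6, Add(1, -3)), Pow(6, -1)) = Mul(Mul(6, -2), Rational(1, 6)) = Mul(-12, Rational(1, 6)) = -2)
Function('v')(z, r) = Mul(-2, Pow(Add(Pow(r, 2), Pow(z, 2)), Rational(1, 2))) (Function('v')(z, r) = Mul(-2, Pow(Add(Pow(z, 2), Pow(r, 2)), Rational(1, 2))) = Mul(-2, Pow(Add(Pow(r, 2), Pow(z, 2)), Rational(1, 2))))
Add(Function('v')(0, M), Mul(32, -246)) = Add(Mul(-2, Pow(Add(Pow(-2, 2), Pow(0, 2)), Rational(1, 2))), Mul(32, -246)) = Add(Mul(-2, Pow(Add(4, 0), Rational(1, 2))), -7872) = Add(Mul(-2, Pow(4, Rational(1, 2))), -7872) = Add(Mul(-2, 2), -7872) = Add(-4, -7872) = -7876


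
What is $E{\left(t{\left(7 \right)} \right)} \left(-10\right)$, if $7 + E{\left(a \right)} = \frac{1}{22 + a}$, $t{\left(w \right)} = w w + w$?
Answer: $\frac{2725}{39} \approx 69.872$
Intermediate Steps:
$t{\left(w \right)} = w + w^{2}$ ($t{\left(w \right)} = w^{2} + w = w + w^{2}$)
$E{\left(a \right)} = -7 + \frac{1}{22 + a}$
$E{\left(t{\left(7 \right)} \right)} \left(-10\right) = \frac{-153 - 7 \cdot 7 \left(1 + 7\right)}{22 + 7 \left(1 + 7\right)} \left(-10\right) = \frac{-153 - 7 \cdot 7 \cdot 8}{22 + 7 \cdot 8} \left(-10\right) = \frac{-153 - 392}{22 + 56} \left(-10\right) = \frac{-153 - 392}{78} \left(-10\right) = \frac{1}{78} \left(-545\right) \left(-10\right) = \left(- \frac{545}{78}\right) \left(-10\right) = \frac{2725}{39}$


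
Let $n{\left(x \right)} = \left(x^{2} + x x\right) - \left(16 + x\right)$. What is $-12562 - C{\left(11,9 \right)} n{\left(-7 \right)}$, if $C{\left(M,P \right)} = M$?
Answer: $-13541$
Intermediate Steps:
$n{\left(x \right)} = -16 - x + 2 x^{2}$ ($n{\left(x \right)} = \left(x^{2} + x^{2}\right) - \left(16 + x\right) = 2 x^{2} - \left(16 + x\right) = -16 - x + 2 x^{2}$)
$-12562 - C{\left(11,9 \right)} n{\left(-7 \right)} = -12562 - 11 \left(-16 - -7 + 2 \left(-7\right)^{2}\right) = -12562 - 11 \left(-16 + 7 + 2 \cdot 49\right) = -12562 - 11 \left(-16 + 7 + 98\right) = -12562 - 11 \cdot 89 = -12562 - 979 = -13541$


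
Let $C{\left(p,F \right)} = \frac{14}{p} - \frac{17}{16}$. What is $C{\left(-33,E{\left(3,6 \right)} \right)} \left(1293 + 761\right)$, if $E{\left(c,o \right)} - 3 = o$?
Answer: $- \frac{806195}{264} \approx -3053.8$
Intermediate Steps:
$E{\left(c,o \right)} = 3 + o$
$C{\left(p,F \right)} = - \frac{17}{16} + \frac{14}{p}$ ($C{\left(p,F \right)} = \frac{14}{p} - \frac{17}{16} = - \frac{17}{16} + \frac{14}{p}$)
$C{\left(-33,E{\left(3,6 \right)} \right)} \left(1293 + 761\right) = \left(- \frac{17}{16} + \frac{14}{-33}\right) \left(1293 + 761\right) = \left(- \frac{17}{16} + 14 \left(- \frac{1}{33}\right)\right) 2054 = \left(- \frac{17}{16} - \frac{14}{33}\right) 2054 = \left(- \frac{785}{528}\right) 2054 = - \frac{806195}{264}$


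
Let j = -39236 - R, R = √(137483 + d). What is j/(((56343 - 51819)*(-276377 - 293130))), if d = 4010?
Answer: 9809/644112417 + √141493/2576449668 ≈ 1.5375e-5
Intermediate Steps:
R = √141493 (R = √(137483 + 4010) = √141493 ≈ 376.16)
j = -39236 - √141493 ≈ -39612.
j/(((56343 - 51819)*(-276377 - 293130))) = (-39236 - √141493)/(((56343 - 51819)*(-276377 - 293130))) = (-39236 - √141493)/((4524*(-569507))) = (-39236 - √141493)/(-2576449668) = (-39236 - √141493)*(-1/2576449668) = 9809/644112417 + √141493/2576449668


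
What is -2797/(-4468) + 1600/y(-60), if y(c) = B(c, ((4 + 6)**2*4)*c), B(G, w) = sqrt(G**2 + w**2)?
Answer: 2797/4468 + 80*sqrt(160001)/480003 ≈ 0.69267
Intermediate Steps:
y(c) = sqrt(160001)*sqrt(c**2) (y(c) = sqrt(c**2 + (((4 + 6)**2*4)*c)**2) = sqrt(c**2 + ((10**2*4)*c)**2) = sqrt(c**2 + ((100*4)*c)**2) = sqrt(c**2 + (400*c)**2) = sqrt(c**2 + 160000*c**2) = sqrt(160001*c**2) = sqrt(160001)*sqrt(c**2))
-2797/(-4468) + 1600/y(-60) = -2797/(-4468) + 1600/((sqrt(160001)*sqrt((-60)**2))) = -2797*(-1/4468) + 1600/((sqrt(160001)*sqrt(3600))) = 2797/4468 + 1600/((sqrt(160001)*60)) = 2797/4468 + 1600/((60*sqrt(160001))) = 2797/4468 + 1600*(sqrt(160001)/9600060) = 2797/4468 + 80*sqrt(160001)/480003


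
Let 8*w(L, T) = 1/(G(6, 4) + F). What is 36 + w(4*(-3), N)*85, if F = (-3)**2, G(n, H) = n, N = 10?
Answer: 881/24 ≈ 36.708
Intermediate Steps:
F = 9
w(L, T) = 1/120 (w(L, T) = 1/(8*(6 + 9)) = (1/8)/15 = (1/8)*(1/15) = 1/120)
36 + w(4*(-3), N)*85 = 36 + (1/120)*85 = 36 + 17/24 = 881/24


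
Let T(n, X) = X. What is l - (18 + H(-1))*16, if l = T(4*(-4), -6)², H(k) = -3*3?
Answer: -108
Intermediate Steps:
H(k) = -9
l = 36 (l = (-6)² = 36)
l - (18 + H(-1))*16 = 36 - (18 - 9)*16 = 36 - 9*16 = 36 - 1*144 = 36 - 144 = -108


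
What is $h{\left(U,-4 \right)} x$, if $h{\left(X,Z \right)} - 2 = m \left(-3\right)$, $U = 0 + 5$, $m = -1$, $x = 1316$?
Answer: $6580$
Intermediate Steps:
$U = 5$
$h{\left(X,Z \right)} = 5$ ($h{\left(X,Z \right)} = 2 - -3 = 2 + 3 = 5$)
$h{\left(U,-4 \right)} x = 5 \cdot 1316 = 6580$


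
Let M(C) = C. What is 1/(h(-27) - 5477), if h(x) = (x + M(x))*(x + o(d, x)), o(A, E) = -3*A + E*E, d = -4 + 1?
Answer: -1/43871 ≈ -2.2794e-5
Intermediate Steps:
d = -3
o(A, E) = E² - 3*A (o(A, E) = -3*A + E² = E² - 3*A)
h(x) = 2*x*(9 + x + x²) (h(x) = (x + x)*(x + (x² - 3*(-3))) = (2*x)*(x + (x² + 9)) = (2*x)*(x + (9 + x²)) = (2*x)*(9 + x + x²) = 2*x*(9 + x + x²))
1/(h(-27) - 5477) = 1/(2*(-27)*(9 - 27 + (-27)²) - 5477) = 1/(2*(-27)*(9 - 27 + 729) - 5477) = 1/(2*(-27)*711 - 5477) = 1/(-38394 - 5477) = 1/(-43871) = -1/43871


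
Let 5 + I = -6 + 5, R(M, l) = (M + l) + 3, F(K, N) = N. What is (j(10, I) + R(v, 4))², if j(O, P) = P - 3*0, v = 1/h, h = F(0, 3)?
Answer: 16/9 ≈ 1.7778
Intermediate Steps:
h = 3
v = ⅓ (v = 1/3 = ⅓ ≈ 0.33333)
R(M, l) = 3 + M + l
I = -6 (I = -5 + (-6 + 5) = -5 - 1 = -6)
j(O, P) = P (j(O, P) = P + 0 = P)
(j(10, I) + R(v, 4))² = (-6 + (3 + ⅓ + 4))² = (-6 + 22/3)² = (4/3)² = 16/9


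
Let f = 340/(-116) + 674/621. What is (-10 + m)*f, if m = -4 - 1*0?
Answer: 465346/18009 ≈ 25.840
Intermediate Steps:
m = -4 (m = -4 + 0 = -4)
f = -33239/18009 (f = 340*(-1/116) + 674*(1/621) = -85/29 + 674/621 = -33239/18009 ≈ -1.8457)
(-10 + m)*f = (-10 - 4)*(-33239/18009) = -14*(-33239/18009) = 465346/18009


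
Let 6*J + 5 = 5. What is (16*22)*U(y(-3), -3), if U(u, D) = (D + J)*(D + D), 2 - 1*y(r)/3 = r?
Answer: 6336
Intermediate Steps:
J = 0 (J = -⅚ + (⅙)*5 = -⅚ + ⅚ = 0)
y(r) = 6 - 3*r
U(u, D) = 2*D² (U(u, D) = (D + 0)*(D + D) = D*(2*D) = 2*D²)
(16*22)*U(y(-3), -3) = (16*22)*(2*(-3)²) = 352*(2*9) = 352*18 = 6336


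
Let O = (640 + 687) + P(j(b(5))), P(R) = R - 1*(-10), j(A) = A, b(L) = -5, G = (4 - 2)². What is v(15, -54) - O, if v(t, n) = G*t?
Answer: -1272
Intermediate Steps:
G = 4 (G = 2² = 4)
v(t, n) = 4*t
P(R) = 10 + R (P(R) = R + 10 = 10 + R)
O = 1332 (O = (640 + 687) + (10 - 5) = 1327 + 5 = 1332)
v(15, -54) - O = 4*15 - 1*1332 = 60 - 1332 = -1272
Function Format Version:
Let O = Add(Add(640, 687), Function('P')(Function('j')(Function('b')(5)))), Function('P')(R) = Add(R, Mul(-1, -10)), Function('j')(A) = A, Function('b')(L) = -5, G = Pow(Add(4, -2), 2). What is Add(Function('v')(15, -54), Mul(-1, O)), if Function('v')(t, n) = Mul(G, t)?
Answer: -1272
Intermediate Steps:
G = 4 (G = Pow(2, 2) = 4)
Function('v')(t, n) = Mul(4, t)
Function('P')(R) = Add(10, R) (Function('P')(R) = Add(R, 10) = Add(10, R))
O = 1332 (O = Add(Add(640, 687), Add(10, -5)) = Add(1327, 5) = 1332)
Add(Function('v')(15, -54), Mul(-1, O)) = Add(Mul(4, 15), Mul(-1, 1332)) = Add(60, -1332) = -1272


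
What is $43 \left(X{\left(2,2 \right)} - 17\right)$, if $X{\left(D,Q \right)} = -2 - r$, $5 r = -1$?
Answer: $- \frac{4042}{5} \approx -808.4$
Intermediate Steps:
$r = - \frac{1}{5}$ ($r = \frac{1}{5} \left(-1\right) = - \frac{1}{5} \approx -0.2$)
$X{\left(D,Q \right)} = - \frac{9}{5}$ ($X{\left(D,Q \right)} = -2 - - \frac{1}{5} = -2 + \frac{1}{5} = - \frac{9}{5}$)
$43 \left(X{\left(2,2 \right)} - 17\right) = 43 \left(- \frac{9}{5} - 17\right) = 43 \left(- \frac{94}{5}\right) = - \frac{4042}{5}$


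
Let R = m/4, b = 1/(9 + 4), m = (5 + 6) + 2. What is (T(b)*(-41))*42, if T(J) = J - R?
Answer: 142065/26 ≈ 5464.0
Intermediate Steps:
m = 13 (m = 11 + 2 = 13)
b = 1/13 ≈ 0.076923
R = 13/4 ≈ 3.2500
T(J) = -13/4 + J (T(J) = J - 1*13/4 = J - 13/4 = -13/4 + J)
(T(b)*(-41))*42 = ((-13/4 + 1/13)*(-41))*42 = -165/52*(-41)*42 = (6765/52)*42 = 142065/26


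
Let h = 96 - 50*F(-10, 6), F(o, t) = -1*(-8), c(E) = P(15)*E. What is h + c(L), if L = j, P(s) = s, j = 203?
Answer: 2741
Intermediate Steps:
L = 203
c(E) = 15*E
F(o, t) = 8
h = -304 (h = 96 - 50*8 = 96 - 400 = -304)
h + c(L) = -304 + 15*203 = -304 + 3045 = 2741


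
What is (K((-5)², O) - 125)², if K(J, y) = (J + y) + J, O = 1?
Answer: 5476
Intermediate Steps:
K(J, y) = y + 2*J
(K((-5)², O) - 125)² = ((1 + 2*(-5)²) - 125)² = ((1 + 2*25) - 125)² = ((1 + 50) - 125)² = (51 - 125)² = (-74)² = 5476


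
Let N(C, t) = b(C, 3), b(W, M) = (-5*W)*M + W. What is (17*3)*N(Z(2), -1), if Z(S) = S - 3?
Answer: 714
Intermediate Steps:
Z(S) = -3 + S
b(W, M) = W - 5*M*W (b(W, M) = -5*M*W + W = W - 5*M*W)
N(C, t) = -14*C (N(C, t) = C*(1 - 5*3) = C*(1 - 15) = C*(-14) = -14*C)
(17*3)*N(Z(2), -1) = (17*3)*(-14*(-3 + 2)) = 51*(-14*(-1)) = 51*14 = 714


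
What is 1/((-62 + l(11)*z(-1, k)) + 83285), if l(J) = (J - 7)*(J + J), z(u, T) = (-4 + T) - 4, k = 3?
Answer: 1/82783 ≈ 1.2080e-5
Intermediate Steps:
z(u, T) = -8 + T
l(J) = 2*J*(-7 + J) (l(J) = (-7 + J)*(2*J) = 2*J*(-7 + J))
1/((-62 + l(11)*z(-1, k)) + 83285) = 1/((-62 + (2*11*(-7 + 11))*(-8 + 3)) + 83285) = 1/((-62 + (2*11*4)*(-5)) + 83285) = 1/((-62 + 88*(-5)) + 83285) = 1/((-62 - 440) + 83285) = 1/(-502 + 83285) = 1/82783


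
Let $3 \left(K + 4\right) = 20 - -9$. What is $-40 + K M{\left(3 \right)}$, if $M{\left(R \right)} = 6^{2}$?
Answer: $164$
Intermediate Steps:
$K = \frac{17}{3}$ ($K = -4 + \frac{20 - -9}{3} = -4 + \frac{20 + 9}{3} = -4 + \frac{1}{3} \cdot 29 = -4 + \frac{29}{3} = \frac{17}{3} \approx 5.6667$)
$M{\left(R \right)} = 36$
$-40 + K M{\left(3 \right)} = -40 + \frac{17}{3} \cdot 36 = -40 + 204 = 164$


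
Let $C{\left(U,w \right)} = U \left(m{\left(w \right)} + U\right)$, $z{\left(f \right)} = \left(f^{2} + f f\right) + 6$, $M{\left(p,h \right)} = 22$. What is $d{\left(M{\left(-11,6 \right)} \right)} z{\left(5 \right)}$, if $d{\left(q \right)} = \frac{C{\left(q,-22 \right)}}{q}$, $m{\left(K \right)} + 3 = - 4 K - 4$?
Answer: $5768$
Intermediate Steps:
$m{\left(K \right)} = -7 - 4 K$ ($m{\left(K \right)} = -3 - \left(4 + 4 K\right) = -7 - 4 K$)
$z{\left(f \right)} = 6 + 2 f^{2}$ ($z{\left(f \right)} = \left(f^{2} + f^{2}\right) + 6 = 2 f^{2} + 6 = 6 + 2 f^{2}$)
$C{\left(U,w \right)} = U \left(-7 + U - 4 w\right)$ ($C{\left(U,w \right)} = U \left(\left(-7 - 4 w\right) + U\right) = U \left(-7 + U - 4 w\right)$)
$d{\left(q \right)} = 81 + q$ ($d{\left(q \right)} = \frac{q \left(-7 + q - -88\right)}{q} = \frac{q \left(-7 + q + 88\right)}{q} = \frac{q \left(81 + q\right)}{q} = 81 + q$)
$d{\left(M{\left(-11,6 \right)} \right)} z{\left(5 \right)} = \left(81 + 22\right) \left(6 + 2 \cdot 5^{2}\right) = 103 \left(6 + 2 \cdot 25\right) = 103 \left(6 + 50\right) = 103 \cdot 56 = 5768$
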